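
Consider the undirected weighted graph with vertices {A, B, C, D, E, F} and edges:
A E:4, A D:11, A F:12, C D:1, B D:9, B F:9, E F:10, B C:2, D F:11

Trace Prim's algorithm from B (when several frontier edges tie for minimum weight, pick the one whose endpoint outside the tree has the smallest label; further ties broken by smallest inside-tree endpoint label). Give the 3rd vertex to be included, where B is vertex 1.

Prim's algorithm from B:
Step 1: frontier [B C 2, B D 9, B F 9] → take B C (2); add C.
Step 2: frontier [B D 9, B F 9, C D 1] → take C D (1); add D.
Step 3: frontier [B F 9, A D 11, D F 11] → take B F (9); add F.
Step 4: frontier [A D 11, E F 10, A F 12] → take E F (10); add E.
Step 5: frontier [A D 11, A E 4, A F 12] → take A E (4); add A.
Vertex order: B, C, D, F, E, A. The 3rd vertex is D.

D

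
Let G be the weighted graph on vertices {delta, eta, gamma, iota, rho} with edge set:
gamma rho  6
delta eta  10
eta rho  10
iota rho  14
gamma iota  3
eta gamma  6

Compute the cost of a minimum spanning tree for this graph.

25

Prim's algorithm from eta:
Step 1: cheapest edge leaving the tree is eta gamma (6); add gamma.
Step 2: cheapest edge leaving the tree is gamma iota (3); add iota.
Step 3: cheapest edge leaving the tree is gamma rho (6); add rho.
Step 4: cheapest edge leaving the tree is delta eta (10); add delta.
MST edges: eta gamma, gamma iota, gamma rho, delta eta; total weight 6+3+6+10 = 25.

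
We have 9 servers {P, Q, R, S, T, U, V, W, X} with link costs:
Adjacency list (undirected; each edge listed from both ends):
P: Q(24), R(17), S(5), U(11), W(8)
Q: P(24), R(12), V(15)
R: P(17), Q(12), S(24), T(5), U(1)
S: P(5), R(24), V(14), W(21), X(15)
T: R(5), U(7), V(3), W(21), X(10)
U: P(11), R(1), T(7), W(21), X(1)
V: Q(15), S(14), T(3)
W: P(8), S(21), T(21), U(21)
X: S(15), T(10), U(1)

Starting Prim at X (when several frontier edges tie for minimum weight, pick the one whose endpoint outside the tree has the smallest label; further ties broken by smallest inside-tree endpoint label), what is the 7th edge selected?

Prim, starting at X.
Step 1: cheapest edge leaving the tree is U X (1); add U.
Step 2: cheapest edge leaving the tree is R U (1); add R.
Step 3: cheapest edge leaving the tree is R T (5); add T.
Step 4: cheapest edge leaving the tree is T V (3); add V.
Step 5: cheapest edge leaving the tree is P U (11); add P.
Step 6: cheapest edge leaving the tree is P S (5); add S.
Step 7: cheapest edge leaving the tree is P W (8); add W.
Step 8: cheapest edge leaving the tree is Q R (12); add Q.
The 7th edge added is P W.

P-W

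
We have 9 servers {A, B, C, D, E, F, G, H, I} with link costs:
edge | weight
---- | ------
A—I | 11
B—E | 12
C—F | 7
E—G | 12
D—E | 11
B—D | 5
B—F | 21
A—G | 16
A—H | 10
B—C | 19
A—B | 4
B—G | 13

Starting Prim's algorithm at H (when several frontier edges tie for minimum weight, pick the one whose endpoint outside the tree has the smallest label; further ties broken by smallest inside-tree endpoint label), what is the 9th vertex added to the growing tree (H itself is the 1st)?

Prim's algorithm from H:
Step 1: frontier [A—H 10] → take A—H (10); add A.
Step 2: frontier [A—B 4, A—I 11, A—G 16] → take A—B (4); add B.
Step 3: frontier [A—I 11, A—G 16, B—D 5, B—E 12, B—G 13, B—C 19, B—F 21] → take B—D (5); add D.
Step 4: frontier [A—I 11, A—G 16, B—E 12, B—G 13, B—C 19, B—F 21, D—E 11] → take D—E (11); add E.
Step 5: frontier [A—I 11, A—G 16, B—G 13, B—C 19, B—F 21, E—G 12] → take A—I (11); add I.
Step 6: frontier [A—G 16, B—G 13, B—C 19, B—F 21, E—G 12] → take E—G (12); add G.
Step 7: frontier [B—C 19, B—F 21] → take B—C (19); add C.
Step 8: frontier [B—F 21, C—F 7] → take C—F (7); add F.
Vertex order: H, A, B, D, E, I, G, C, F. The 9th vertex is F.

F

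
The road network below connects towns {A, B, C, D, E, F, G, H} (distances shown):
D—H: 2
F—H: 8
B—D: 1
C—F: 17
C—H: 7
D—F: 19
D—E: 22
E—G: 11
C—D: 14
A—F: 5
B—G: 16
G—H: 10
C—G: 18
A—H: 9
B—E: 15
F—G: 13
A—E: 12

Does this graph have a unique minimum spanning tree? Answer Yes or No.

Kruskal's algorithm — process edges by increasing weight (ties by edge label):
B—D (1): add — endpoints in different components.
D—H (2): add — endpoints in different components.
A—F (5): add — endpoints in different components.
C—H (7): add — endpoints in different components.
F—H (8): add — endpoints in different components.
A—H (9): skip — A and H already connected.
G—H (10): add — endpoints in different components.
E—G (11): add — endpoints in different components.
Every non-tree edge has weight strictly greater than the heaviest edge on the tree path between its endpoints, so the MST is unique.

Yes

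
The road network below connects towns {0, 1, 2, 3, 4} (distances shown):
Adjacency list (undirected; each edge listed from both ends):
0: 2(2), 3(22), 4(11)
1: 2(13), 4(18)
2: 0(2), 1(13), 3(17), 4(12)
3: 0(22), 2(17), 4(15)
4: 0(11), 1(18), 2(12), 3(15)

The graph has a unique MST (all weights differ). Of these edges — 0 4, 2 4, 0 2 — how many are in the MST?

2

Sort edges by weight, then run Kruskal:
0 2 (2): add. Components now {0,2} {1} {3} {4}
0 4 (11): add. Components now {0,2,4} {1} {3}
2 4 (12): skip — 2 and 4 already connected.
1 2 (13): add. Components now {0,1,2,4} {3}
3 4 (15): add. Components now {0,1,2,3,4}
MST edge set: {0 2, 0 4, 1 2, 3 4}.
Of the listed edges, {0 4, 0 2} are in the MST → 2.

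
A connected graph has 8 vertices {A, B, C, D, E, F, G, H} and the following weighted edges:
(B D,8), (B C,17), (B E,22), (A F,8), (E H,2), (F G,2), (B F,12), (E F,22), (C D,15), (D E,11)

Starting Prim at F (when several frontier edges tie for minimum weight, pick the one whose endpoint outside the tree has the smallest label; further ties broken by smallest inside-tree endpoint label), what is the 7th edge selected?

Prim's algorithm from F:
Step 1: frontier [F G 2, A F 8, B F 12, E F 22] → take F G (2); add G.
Step 2: frontier [A F 8, B F 12, E F 22] → take A F (8); add A.
Step 3: frontier [B F 12, E F 22] → take B F (12); add B.
Step 4: frontier [B D 8, B C 17, B E 22, E F 22] → take B D (8); add D.
Step 5: frontier [B C 17, B E 22, D E 11, C D 15, E F 22] → take D E (11); add E.
Step 6: frontier [B C 17, C D 15, E H 2] → take E H (2); add H.
Step 7: frontier [B C 17, C D 15] → take C D (15); add C.
The 7th edge added is C D.

C-D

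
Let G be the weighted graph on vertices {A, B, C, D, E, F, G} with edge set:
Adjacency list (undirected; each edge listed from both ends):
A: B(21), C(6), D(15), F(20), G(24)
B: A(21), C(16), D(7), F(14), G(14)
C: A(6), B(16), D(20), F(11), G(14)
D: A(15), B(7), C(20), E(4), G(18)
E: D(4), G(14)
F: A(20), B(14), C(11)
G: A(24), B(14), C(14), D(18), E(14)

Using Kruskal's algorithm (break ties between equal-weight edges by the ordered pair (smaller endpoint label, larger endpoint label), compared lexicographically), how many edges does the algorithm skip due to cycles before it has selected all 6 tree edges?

Sort edges by weight, then run Kruskal:
D–E (4): add. Components now {A} {B} {C} {D,E} {F} {G}
A–C (6): add. Components now {A,C} {B} {D,E} {F} {G}
B–D (7): add. Components now {A,C} {B,D,E} {F} {G}
C–F (11): add. Components now {A,C,F} {B,D,E} {G}
B–F (14): add. Components now {A,B,C,D,E,F} {G}
B–G (14): add. Components now {A,B,C,D,E,F,G}
Edges rejected before the tree was complete: 0.

0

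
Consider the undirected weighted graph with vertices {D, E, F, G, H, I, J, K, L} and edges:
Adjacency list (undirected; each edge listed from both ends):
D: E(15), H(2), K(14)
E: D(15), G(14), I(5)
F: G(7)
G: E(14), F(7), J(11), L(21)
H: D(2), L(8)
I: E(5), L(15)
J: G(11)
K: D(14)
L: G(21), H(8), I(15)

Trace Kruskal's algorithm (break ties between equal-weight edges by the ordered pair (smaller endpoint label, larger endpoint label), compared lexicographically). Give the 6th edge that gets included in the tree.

Kruskal: consider edges lightest-first.
D-H (2): add — endpoints in different components.
E-I (5): add — endpoints in different components.
F-G (7): add — endpoints in different components.
H-L (8): add — endpoints in different components.
G-J (11): add — endpoints in different components.
D-K (14): add — endpoints in different components.
E-G (14): add — endpoints in different components.
D-E (15): add — endpoints in different components.
The 6th edge added is D-K.

D-K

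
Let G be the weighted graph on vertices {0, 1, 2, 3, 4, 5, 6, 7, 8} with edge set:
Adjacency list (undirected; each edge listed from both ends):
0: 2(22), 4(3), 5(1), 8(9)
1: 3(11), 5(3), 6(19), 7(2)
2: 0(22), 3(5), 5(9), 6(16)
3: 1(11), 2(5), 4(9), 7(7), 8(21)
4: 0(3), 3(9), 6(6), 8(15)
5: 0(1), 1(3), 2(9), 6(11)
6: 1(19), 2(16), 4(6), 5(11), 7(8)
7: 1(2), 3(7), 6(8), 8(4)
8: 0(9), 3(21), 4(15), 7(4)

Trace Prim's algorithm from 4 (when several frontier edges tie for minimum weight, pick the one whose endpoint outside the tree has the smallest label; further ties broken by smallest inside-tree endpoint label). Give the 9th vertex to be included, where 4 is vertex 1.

2

Prim's algorithm from 4:
Step 1: cheapest edge leaving the tree is 0—4 (3); add 0.
Step 2: cheapest edge leaving the tree is 0—5 (1); add 5.
Step 3: cheapest edge leaving the tree is 1—5 (3); add 1.
Step 4: cheapest edge leaving the tree is 1—7 (2); add 7.
Step 5: cheapest edge leaving the tree is 7—8 (4); add 8.
Step 6: cheapest edge leaving the tree is 4—6 (6); add 6.
Step 7: cheapest edge leaving the tree is 3—7 (7); add 3.
Step 8: cheapest edge leaving the tree is 2—3 (5); add 2.
Vertex order: 4, 0, 5, 1, 7, 8, 6, 3, 2. The 9th vertex is 2.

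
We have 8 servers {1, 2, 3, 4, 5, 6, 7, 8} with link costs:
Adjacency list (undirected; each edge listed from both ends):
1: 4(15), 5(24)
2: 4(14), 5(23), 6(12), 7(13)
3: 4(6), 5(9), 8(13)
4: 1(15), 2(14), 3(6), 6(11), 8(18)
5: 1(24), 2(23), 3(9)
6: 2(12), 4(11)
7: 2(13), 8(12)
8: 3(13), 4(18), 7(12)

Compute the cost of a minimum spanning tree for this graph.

Prim, starting at 8.
Step 1: cheapest edge leaving the tree is 7–8 (12); add 7.
Step 2: cheapest edge leaving the tree is 2–7 (13); add 2.
Step 3: cheapest edge leaving the tree is 2–6 (12); add 6.
Step 4: cheapest edge leaving the tree is 4–6 (11); add 4.
Step 5: cheapest edge leaving the tree is 3–4 (6); add 3.
Step 6: cheapest edge leaving the tree is 3–5 (9); add 5.
Step 7: cheapest edge leaving the tree is 1–4 (15); add 1.
MST edges: 7–8, 2–7, 2–6, 4–6, 3–4, 3–5, 1–4; total weight 12+13+12+11+6+9+15 = 78.

78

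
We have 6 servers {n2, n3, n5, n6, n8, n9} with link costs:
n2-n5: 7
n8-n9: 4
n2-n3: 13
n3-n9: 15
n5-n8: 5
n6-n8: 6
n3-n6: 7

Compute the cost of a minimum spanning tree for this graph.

Kruskal: consider edges lightest-first.
n8-n9 (4): add. Components now {n2} {n6} {n8,n9} {n3} {n5}
n5-n8 (5): add. Components now {n2} {n6} {n5,n8,n9} {n3}
n6-n8 (6): add. Components now {n2} {n5,n6,n8,n9} {n3}
n2-n5 (7): add. Components now {n2,n5,n6,n8,n9} {n3}
n3-n6 (7): add. Components now {n2,n3,n5,n6,n8,n9}
MST edges: n8-n9, n5-n8, n6-n8, n2-n5, n3-n6; total weight 4+5+6+7+7 = 29.

29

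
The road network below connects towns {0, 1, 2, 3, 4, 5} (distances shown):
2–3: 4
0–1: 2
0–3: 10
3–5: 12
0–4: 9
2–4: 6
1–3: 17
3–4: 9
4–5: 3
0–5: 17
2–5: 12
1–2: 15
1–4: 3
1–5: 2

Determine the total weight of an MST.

17

Sort edges by weight, then run Kruskal:
0–1 (2): add — endpoints in different components.
1–5 (2): add — endpoints in different components.
1–4 (3): add — endpoints in different components.
4–5 (3): skip — 4 and 5 already connected.
2–3 (4): add — endpoints in different components.
2–4 (6): add — endpoints in different components.
MST edges: 0–1, 1–5, 1–4, 2–3, 2–4; total weight 2+2+3+4+6 = 17.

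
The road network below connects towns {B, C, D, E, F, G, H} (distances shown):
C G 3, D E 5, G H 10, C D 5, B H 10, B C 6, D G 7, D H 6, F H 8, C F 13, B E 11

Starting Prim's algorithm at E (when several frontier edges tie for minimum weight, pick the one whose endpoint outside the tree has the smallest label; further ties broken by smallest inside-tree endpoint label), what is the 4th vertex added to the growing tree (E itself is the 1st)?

G

Prim, starting at E.
Step 1: frontier [D E 5, B E 11] → take D E (5); add D.
Step 2: frontier [C D 5, D H 6, D G 7, B E 11] → take C D (5); add C.
Step 3: frontier [C G 3, B C 6, C F 13, D H 6, D G 7, B E 11] → take C G (3); add G.
Step 4: frontier [B C 6, C F 13, D H 6, B E 11, G H 10] → take B C (6); add B.
Step 5: frontier [B H 10, C F 13, D H 6, G H 10] → take D H (6); add H.
Step 6: frontier [C F 13, F H 8] → take F H (8); add F.
Vertex order: E, D, C, G, B, H, F. The 4th vertex is G.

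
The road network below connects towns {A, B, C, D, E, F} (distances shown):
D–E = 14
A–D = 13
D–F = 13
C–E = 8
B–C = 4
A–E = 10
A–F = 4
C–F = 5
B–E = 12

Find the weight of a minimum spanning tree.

Kruskal's algorithm — process edges by increasing weight (ties by edge label):
A–F (4): add — endpoints in different components.
B–C (4): add — endpoints in different components.
C–F (5): add — endpoints in different components.
C–E (8): add — endpoints in different components.
A–E (10): skip — A and E already connected.
B–E (12): skip — B and E already connected.
A–D (13): add — endpoints in different components.
MST edges: A–F, B–C, C–F, C–E, A–D; total weight 4+4+5+8+13 = 34.

34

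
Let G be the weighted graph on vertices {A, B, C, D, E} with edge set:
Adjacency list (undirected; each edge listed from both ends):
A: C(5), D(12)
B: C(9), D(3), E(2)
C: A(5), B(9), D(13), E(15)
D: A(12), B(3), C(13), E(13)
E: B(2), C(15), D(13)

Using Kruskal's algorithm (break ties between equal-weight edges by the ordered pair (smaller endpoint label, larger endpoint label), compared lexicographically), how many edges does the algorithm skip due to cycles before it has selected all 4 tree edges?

0

Sort edges by weight, then run Kruskal:
B E (2): add — endpoints in different components.
B D (3): add — endpoints in different components.
A C (5): add — endpoints in different components.
B C (9): add — endpoints in different components.
Edges rejected before the tree was complete: 0.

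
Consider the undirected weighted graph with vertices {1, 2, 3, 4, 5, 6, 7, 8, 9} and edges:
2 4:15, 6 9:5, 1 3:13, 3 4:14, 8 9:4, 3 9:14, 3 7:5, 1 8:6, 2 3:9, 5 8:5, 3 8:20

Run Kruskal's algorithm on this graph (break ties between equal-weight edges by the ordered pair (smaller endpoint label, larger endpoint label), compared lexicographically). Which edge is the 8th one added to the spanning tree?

3-4

Kruskal: consider edges lightest-first.
8 9 (4): add — endpoints in different components.
3 7 (5): add — endpoints in different components.
5 8 (5): add — endpoints in different components.
6 9 (5): add — endpoints in different components.
1 8 (6): add — endpoints in different components.
2 3 (9): add — endpoints in different components.
1 3 (13): add — endpoints in different components.
3 4 (14): add — endpoints in different components.
The 8th edge added is 3 4.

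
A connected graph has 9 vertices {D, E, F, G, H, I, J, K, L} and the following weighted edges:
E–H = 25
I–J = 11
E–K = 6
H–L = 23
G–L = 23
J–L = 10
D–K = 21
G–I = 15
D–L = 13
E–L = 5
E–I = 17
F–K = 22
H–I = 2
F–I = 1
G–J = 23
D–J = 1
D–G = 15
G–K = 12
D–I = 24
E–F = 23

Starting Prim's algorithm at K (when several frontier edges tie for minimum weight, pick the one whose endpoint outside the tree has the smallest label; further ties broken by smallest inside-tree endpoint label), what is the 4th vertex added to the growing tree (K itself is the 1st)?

J

Grow the tree from K using Prim:
Step 1: cheapest edge leaving the tree is E–K (6); add E.
Step 2: cheapest edge leaving the tree is E–L (5); add L.
Step 3: cheapest edge leaving the tree is J–L (10); add J.
Step 4: cheapest edge leaving the tree is D–J (1); add D.
Step 5: cheapest edge leaving the tree is I–J (11); add I.
Step 6: cheapest edge leaving the tree is F–I (1); add F.
Step 7: cheapest edge leaving the tree is H–I (2); add H.
Step 8: cheapest edge leaving the tree is G–K (12); add G.
Vertex order: K, E, L, J, D, I, F, H, G. The 4th vertex is J.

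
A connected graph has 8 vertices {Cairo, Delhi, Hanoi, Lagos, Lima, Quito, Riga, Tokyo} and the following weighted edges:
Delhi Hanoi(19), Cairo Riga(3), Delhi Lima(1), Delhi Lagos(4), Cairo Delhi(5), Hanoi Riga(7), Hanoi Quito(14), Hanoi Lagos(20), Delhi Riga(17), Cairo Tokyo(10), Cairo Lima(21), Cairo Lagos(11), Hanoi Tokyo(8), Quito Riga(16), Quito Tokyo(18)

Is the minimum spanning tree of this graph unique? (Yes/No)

Kruskal's algorithm — process edges by increasing weight (ties by edge label):
Delhi Lima (1): add — endpoints in different components.
Cairo Riga (3): add — endpoints in different components.
Delhi Lagos (4): add — endpoints in different components.
Cairo Delhi (5): add — endpoints in different components.
Hanoi Riga (7): add — endpoints in different components.
Hanoi Tokyo (8): add — endpoints in different components.
Cairo Tokyo (10): skip — Cairo and Tokyo already connected.
Cairo Lagos (11): skip — Cairo and Lagos already connected.
Hanoi Quito (14): add — endpoints in different components.
Every non-tree edge has weight strictly greater than the heaviest edge on the tree path between its endpoints, so the MST is unique.

Yes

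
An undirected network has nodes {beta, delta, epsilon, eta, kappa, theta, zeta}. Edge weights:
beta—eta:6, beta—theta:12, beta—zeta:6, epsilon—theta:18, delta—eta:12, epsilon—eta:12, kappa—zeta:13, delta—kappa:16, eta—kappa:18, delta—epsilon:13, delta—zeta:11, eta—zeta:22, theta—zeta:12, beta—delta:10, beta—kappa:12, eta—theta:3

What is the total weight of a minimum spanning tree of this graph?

Prim's algorithm from eta:
Step 1: cheapest edge leaving the tree is eta—theta (3); add theta.
Step 2: cheapest edge leaving the tree is beta—eta (6); add beta.
Step 3: cheapest edge leaving the tree is beta—zeta (6); add zeta.
Step 4: cheapest edge leaving the tree is beta—delta (10); add delta.
Step 5: cheapest edge leaving the tree is epsilon—eta (12); add epsilon.
Step 6: cheapest edge leaving the tree is beta—kappa (12); add kappa.
MST edges: eta—theta, beta—eta, beta—zeta, beta—delta, epsilon—eta, beta—kappa; total weight 3+6+6+10+12+12 = 49.

49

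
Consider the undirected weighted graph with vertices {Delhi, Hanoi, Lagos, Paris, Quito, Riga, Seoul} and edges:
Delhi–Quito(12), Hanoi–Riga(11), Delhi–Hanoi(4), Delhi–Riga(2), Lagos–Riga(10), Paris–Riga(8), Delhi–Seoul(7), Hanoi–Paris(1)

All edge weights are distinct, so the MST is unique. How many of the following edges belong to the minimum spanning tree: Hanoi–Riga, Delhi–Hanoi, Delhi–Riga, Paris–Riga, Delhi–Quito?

Sort edges by weight, then run Kruskal:
Hanoi–Paris (1): add. Components now {Seoul} {Hanoi,Paris} {Quito} {Riga} {Delhi} {Lagos}
Delhi–Riga (2): add. Components now {Seoul} {Hanoi,Paris} {Quito} {Delhi,Riga} {Lagos}
Delhi–Hanoi (4): add. Components now {Seoul} {Delhi,Hanoi,Paris,Riga} {Quito} {Lagos}
Delhi–Seoul (7): add. Components now {Delhi,Hanoi,Paris,Riga,Seoul} {Quito} {Lagos}
Paris–Riga (8): skip — Paris and Riga already connected.
Lagos–Riga (10): add. Components now {Delhi,Hanoi,Lagos,Paris,Riga,Seoul} {Quito}
Hanoi–Riga (11): skip — Riga and Hanoi already connected.
Delhi–Quito (12): add. Components now {Delhi,Hanoi,Lagos,Paris,Quito,Riga,Seoul}
MST edge set: {Hanoi–Paris, Delhi–Riga, Delhi–Hanoi, Delhi–Seoul, Lagos–Riga, Delhi–Quito}.
Of the listed edges, {Delhi–Hanoi, Delhi–Riga, Delhi–Quito} are in the MST → 3.

3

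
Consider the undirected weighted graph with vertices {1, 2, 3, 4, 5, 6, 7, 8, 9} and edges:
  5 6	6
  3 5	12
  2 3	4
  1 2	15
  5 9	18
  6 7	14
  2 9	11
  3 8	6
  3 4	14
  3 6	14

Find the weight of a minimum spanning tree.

82

Prim, starting at 1.
Step 1: frontier [1 2 15] → take 1 2 (15); add 2.
Step 2: frontier [2 3 4, 2 9 11] → take 2 3 (4); add 3.
Step 3: frontier [2 9 11, 3 8 6, 3 5 12, 3 4 14, 3 6 14] → take 3 8 (6); add 8.
Step 4: frontier [2 9 11, 3 5 12, 3 4 14, 3 6 14] → take 2 9 (11); add 9.
Step 5: frontier [3 5 12, 3 4 14, 3 6 14, 5 9 18] → take 3 5 (12); add 5.
Step 6: frontier [3 4 14, 3 6 14, 5 6 6] → take 5 6 (6); add 6.
Step 7: frontier [3 4 14, 6 7 14] → take 3 4 (14); add 4.
Step 8: frontier [6 7 14] → take 6 7 (14); add 7.
MST edges: 1 2, 2 3, 3 8, 2 9, 3 5, 5 6, 3 4, 6 7; total weight 15+4+6+11+12+6+14+14 = 82.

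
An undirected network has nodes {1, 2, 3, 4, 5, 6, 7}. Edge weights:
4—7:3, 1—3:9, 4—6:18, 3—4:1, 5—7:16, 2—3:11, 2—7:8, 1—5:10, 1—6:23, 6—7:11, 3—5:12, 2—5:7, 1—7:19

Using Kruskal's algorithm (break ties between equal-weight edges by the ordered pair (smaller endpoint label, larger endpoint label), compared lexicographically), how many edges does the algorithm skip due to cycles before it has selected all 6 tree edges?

2

Kruskal: consider edges lightest-first.
3—4 (1): add — endpoints in different components.
4—7 (3): add — endpoints in different components.
2—5 (7): add — endpoints in different components.
2—7 (8): add — endpoints in different components.
1—3 (9): add — endpoints in different components.
1—5 (10): skip — 1 and 5 already connected.
2—3 (11): skip — 2 and 3 already connected.
6—7 (11): add — endpoints in different components.
Edges rejected before the tree was complete: 2.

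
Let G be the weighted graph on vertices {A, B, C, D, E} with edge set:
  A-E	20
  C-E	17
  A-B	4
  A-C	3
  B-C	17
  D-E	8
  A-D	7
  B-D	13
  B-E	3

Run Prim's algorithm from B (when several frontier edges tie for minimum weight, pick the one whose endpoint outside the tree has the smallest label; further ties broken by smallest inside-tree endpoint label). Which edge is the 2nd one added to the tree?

Prim, starting at B.
Step 1: frontier [B-E 3, A-B 4, B-D 13, B-C 17] → take B-E (3); add E.
Step 2: frontier [A-B 4, B-D 13, B-C 17, D-E 8, C-E 17, A-E 20] → take A-B (4); add A.
Step 3: frontier [A-C 3, A-D 7, B-D 13, B-C 17, D-E 8, C-E 17] → take A-C (3); add C.
Step 4: frontier [A-D 7, B-D 13, D-E 8] → take A-D (7); add D.
The 2nd edge added is A-B.

A-B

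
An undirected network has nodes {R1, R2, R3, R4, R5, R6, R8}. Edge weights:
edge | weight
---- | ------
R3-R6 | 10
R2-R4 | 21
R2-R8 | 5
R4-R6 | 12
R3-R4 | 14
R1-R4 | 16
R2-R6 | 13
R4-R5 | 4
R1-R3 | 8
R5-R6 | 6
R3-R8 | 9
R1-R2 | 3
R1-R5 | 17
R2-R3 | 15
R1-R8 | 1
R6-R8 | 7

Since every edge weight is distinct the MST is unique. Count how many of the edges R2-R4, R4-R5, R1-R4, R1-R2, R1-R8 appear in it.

Sort edges by weight, then run Kruskal:
R1-R8 (1): add. Components now {R4} {R3} {R5} {R2} {R1,R8} {R6}
R1-R2 (3): add. Components now {R4} {R3} {R5} {R1,R2,R8} {R6}
R4-R5 (4): add. Components now {R4,R5} {R3} {R1,R2,R8} {R6}
R2-R8 (5): skip — R2 and R8 already connected.
R5-R6 (6): add. Components now {R4,R5,R6} {R3} {R1,R2,R8}
R6-R8 (7): add. Components now {R1,R2,R4,R5,R6,R8} {R3}
R1-R3 (8): add. Components now {R1,R2,R3,R4,R5,R6,R8}
MST edge set: {R1-R8, R1-R2, R4-R5, R5-R6, R6-R8, R1-R3}.
Of the listed edges, {R4-R5, R1-R2, R1-R8} are in the MST → 3.

3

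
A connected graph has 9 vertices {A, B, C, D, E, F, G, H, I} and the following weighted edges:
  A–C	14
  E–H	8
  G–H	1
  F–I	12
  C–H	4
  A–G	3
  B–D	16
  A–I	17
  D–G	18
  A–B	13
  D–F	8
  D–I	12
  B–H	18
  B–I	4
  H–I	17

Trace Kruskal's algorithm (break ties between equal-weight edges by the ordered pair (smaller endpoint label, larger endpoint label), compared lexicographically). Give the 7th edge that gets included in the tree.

Kruskal: consider edges lightest-first.
G–H (1): add — endpoints in different components.
A–G (3): add — endpoints in different components.
B–I (4): add — endpoints in different components.
C–H (4): add — endpoints in different components.
D–F (8): add — endpoints in different components.
E–H (8): add — endpoints in different components.
D–I (12): add — endpoints in different components.
F–I (12): skip — F and I already connected.
A–B (13): add — endpoints in different components.
The 7th edge added is D–I.

D-I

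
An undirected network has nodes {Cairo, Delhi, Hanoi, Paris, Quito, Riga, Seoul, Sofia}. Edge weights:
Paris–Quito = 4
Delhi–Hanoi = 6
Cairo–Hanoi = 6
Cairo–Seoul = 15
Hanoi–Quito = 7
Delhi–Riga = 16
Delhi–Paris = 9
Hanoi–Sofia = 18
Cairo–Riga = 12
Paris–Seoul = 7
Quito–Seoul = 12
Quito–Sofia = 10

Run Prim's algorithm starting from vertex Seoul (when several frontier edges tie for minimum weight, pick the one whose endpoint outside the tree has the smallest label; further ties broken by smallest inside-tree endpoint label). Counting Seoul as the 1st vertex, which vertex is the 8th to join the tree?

Prim, starting at Seoul.
Step 1: frontier [Paris–Seoul 7, Quito–Seoul 12, Cairo–Seoul 15] → take Paris–Seoul (7); add Paris.
Step 2: frontier [Paris–Quito 4, Delhi–Paris 9, Quito–Seoul 12, Cairo–Seoul 15] → take Paris–Quito (4); add Quito.
Step 3: frontier [Delhi–Paris 9, Hanoi–Quito 7, Quito–Sofia 10, Cairo–Seoul 15] → take Hanoi–Quito (7); add Hanoi.
Step 4: frontier [Cairo–Hanoi 6, Delhi–Hanoi 6, Hanoi–Sofia 18, Delhi–Paris 9, Quito–Sofia 10, Cairo–Seoul 15] → take Cairo–Hanoi (6); add Cairo.
Step 5: frontier [Cairo–Riga 12, Delhi–Hanoi 6, Hanoi–Sofia 18, Delhi–Paris 9, Quito–Sofia 10] → take Delhi–Hanoi (6); add Delhi.
Step 6: frontier [Cairo–Riga 12, Delhi–Riga 16, Hanoi–Sofia 18, Quito–Sofia 10] → take Quito–Sofia (10); add Sofia.
Step 7: frontier [Cairo–Riga 12, Delhi–Riga 16] → take Cairo–Riga (12); add Riga.
Vertex order: Seoul, Paris, Quito, Hanoi, Cairo, Delhi, Sofia, Riga. The 8th vertex is Riga.

Riga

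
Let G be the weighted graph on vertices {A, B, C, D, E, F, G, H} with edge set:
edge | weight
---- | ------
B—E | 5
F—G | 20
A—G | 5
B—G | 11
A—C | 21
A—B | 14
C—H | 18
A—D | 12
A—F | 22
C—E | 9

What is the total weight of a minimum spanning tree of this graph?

80

Kruskal's algorithm — process edges by increasing weight (ties by edge label):
A—G (5): add — endpoints in different components.
B—E (5): add — endpoints in different components.
C—E (9): add — endpoints in different components.
B—G (11): add — endpoints in different components.
A—D (12): add — endpoints in different components.
A—B (14): skip — A and B already connected.
C—H (18): add — endpoints in different components.
F—G (20): add — endpoints in different components.
MST edges: A—G, B—E, C—E, B—G, A—D, C—H, F—G; total weight 5+5+9+11+12+18+20 = 80.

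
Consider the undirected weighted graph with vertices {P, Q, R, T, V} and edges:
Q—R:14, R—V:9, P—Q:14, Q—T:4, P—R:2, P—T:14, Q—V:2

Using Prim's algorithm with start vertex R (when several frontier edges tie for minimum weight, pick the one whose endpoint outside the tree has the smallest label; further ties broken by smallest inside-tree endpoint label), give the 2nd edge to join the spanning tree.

R-V

Prim's algorithm from R:
Step 1: frontier [P—R 2, R—V 9, Q—R 14] → take P—R (2); add P.
Step 2: frontier [P—Q 14, P—T 14, R—V 9, Q—R 14] → take R—V (9); add V.
Step 3: frontier [P—Q 14, P—T 14, Q—R 14, Q—V 2] → take Q—V (2); add Q.
Step 4: frontier [P—T 14, Q—T 4] → take Q—T (4); add T.
The 2nd edge added is R—V.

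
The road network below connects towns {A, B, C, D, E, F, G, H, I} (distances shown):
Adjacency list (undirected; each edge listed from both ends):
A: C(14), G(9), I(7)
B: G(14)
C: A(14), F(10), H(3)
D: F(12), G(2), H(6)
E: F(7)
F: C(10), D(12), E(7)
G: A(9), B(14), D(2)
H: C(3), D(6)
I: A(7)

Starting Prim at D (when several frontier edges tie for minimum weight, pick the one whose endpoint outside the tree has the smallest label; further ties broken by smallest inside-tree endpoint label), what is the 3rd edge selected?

Grow the tree from D using Prim:
Step 1: cheapest edge leaving the tree is D G (2); add G.
Step 2: cheapest edge leaving the tree is D H (6); add H.
Step 3: cheapest edge leaving the tree is C H (3); add C.
Step 4: cheapest edge leaving the tree is A G (9); add A.
Step 5: cheapest edge leaving the tree is A I (7); add I.
Step 6: cheapest edge leaving the tree is C F (10); add F.
Step 7: cheapest edge leaving the tree is E F (7); add E.
Step 8: cheapest edge leaving the tree is B G (14); add B.
The 3rd edge added is C H.

C-H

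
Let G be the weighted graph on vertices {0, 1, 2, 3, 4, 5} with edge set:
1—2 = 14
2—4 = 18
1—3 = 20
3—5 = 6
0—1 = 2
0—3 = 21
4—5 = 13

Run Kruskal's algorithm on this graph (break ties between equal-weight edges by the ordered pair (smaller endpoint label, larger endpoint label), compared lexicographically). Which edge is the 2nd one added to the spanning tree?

3-5

Kruskal: consider edges lightest-first.
0—1 (2): add. Components now {0,1} {2} {3} {4} {5}
3—5 (6): add. Components now {0,1} {2} {3,5} {4}
4—5 (13): add. Components now {0,1} {2} {3,4,5}
1—2 (14): add. Components now {0,1,2} {3,4,5}
2—4 (18): add. Components now {0,1,2,3,4,5}
The 2nd edge added is 3—5.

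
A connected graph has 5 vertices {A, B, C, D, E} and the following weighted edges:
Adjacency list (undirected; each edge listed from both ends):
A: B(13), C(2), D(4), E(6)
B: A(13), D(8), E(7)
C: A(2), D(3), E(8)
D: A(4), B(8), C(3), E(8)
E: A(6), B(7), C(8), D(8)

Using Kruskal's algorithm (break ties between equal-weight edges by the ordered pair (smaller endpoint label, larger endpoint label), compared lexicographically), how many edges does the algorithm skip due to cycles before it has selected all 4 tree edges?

1

Kruskal: consider edges lightest-first.
A-C (2): add. Components now {A,C} {B} {D} {E}
C-D (3): add. Components now {A,C,D} {B} {E}
A-D (4): skip — A and D already connected.
A-E (6): add. Components now {A,C,D,E} {B}
B-E (7): add. Components now {A,B,C,D,E}
Edges rejected before the tree was complete: 1.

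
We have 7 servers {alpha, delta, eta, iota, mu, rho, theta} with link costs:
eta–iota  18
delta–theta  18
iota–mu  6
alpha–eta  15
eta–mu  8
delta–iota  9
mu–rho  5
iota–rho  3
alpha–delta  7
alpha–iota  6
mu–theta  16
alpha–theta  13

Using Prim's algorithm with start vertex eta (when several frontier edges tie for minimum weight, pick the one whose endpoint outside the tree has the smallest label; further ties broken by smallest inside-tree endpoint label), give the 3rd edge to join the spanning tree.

iota-rho

Prim, starting at eta.
Step 1: cheapest edge leaving the tree is eta–mu (8); add mu.
Step 2: cheapest edge leaving the tree is mu–rho (5); add rho.
Step 3: cheapest edge leaving the tree is iota–rho (3); add iota.
Step 4: cheapest edge leaving the tree is alpha–iota (6); add alpha.
Step 5: cheapest edge leaving the tree is alpha–delta (7); add delta.
Step 6: cheapest edge leaving the tree is alpha–theta (13); add theta.
The 3rd edge added is iota–rho.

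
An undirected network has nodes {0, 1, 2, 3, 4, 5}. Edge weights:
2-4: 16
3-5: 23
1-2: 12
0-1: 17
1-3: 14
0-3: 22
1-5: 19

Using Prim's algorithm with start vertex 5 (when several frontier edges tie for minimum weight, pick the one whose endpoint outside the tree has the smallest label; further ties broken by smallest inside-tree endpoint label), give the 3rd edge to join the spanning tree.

1-3

Prim, starting at 5.
Step 1: cheapest edge leaving the tree is 1-5 (19); add 1.
Step 2: cheapest edge leaving the tree is 1-2 (12); add 2.
Step 3: cheapest edge leaving the tree is 1-3 (14); add 3.
Step 4: cheapest edge leaving the tree is 2-4 (16); add 4.
Step 5: cheapest edge leaving the tree is 0-1 (17); add 0.
The 3rd edge added is 1-3.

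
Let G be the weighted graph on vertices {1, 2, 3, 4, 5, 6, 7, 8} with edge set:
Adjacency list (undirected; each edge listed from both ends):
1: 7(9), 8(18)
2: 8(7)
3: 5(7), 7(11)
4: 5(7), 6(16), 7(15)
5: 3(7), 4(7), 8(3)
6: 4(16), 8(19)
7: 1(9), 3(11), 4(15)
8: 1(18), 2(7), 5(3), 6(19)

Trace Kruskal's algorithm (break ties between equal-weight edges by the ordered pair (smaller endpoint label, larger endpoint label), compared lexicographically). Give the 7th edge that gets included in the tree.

4-6

Sort edges by weight, then run Kruskal:
5–8 (3): add — endpoints in different components.
2–8 (7): add — endpoints in different components.
3–5 (7): add — endpoints in different components.
4–5 (7): add — endpoints in different components.
1–7 (9): add — endpoints in different components.
3–7 (11): add — endpoints in different components.
4–7 (15): skip — 4 and 7 already connected.
4–6 (16): add — endpoints in different components.
The 7th edge added is 4–6.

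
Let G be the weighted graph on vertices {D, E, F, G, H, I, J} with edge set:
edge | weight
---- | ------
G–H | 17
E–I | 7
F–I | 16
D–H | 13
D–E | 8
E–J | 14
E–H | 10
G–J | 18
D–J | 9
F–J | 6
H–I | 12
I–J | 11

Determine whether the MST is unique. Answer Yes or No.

Yes

Kruskal's algorithm — process edges by increasing weight (ties by edge label):
F–J (6): add — endpoints in different components.
E–I (7): add — endpoints in different components.
D–E (8): add — endpoints in different components.
D–J (9): add — endpoints in different components.
E–H (10): add — endpoints in different components.
I–J (11): skip — I and J already connected.
H–I (12): skip — H and I already connected.
D–H (13): skip — D and H already connected.
E–J (14): skip — E and J already connected.
F–I (16): skip — F and I already connected.
G–H (17): add — endpoints in different components.
Every non-tree edge has weight strictly greater than the heaviest edge on the tree path between its endpoints, so the MST is unique.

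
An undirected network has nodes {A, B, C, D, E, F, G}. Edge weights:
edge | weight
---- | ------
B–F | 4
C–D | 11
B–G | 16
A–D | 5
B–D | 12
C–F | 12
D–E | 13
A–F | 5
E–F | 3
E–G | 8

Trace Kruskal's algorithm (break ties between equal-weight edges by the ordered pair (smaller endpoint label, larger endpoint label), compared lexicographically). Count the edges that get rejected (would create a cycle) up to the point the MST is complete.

Kruskal's algorithm — process edges by increasing weight (ties by edge label):
E–F (3): add. Components now {A} {B} {C} {D} {E,F} {G}
B–F (4): add. Components now {A} {B,E,F} {C} {D} {G}
A–D (5): add. Components now {A,D} {B,E,F} {C} {G}
A–F (5): add. Components now {A,B,D,E,F} {C} {G}
E–G (8): add. Components now {A,B,D,E,F,G} {C}
C–D (11): add. Components now {A,B,C,D,E,F,G}
Edges rejected before the tree was complete: 0.

0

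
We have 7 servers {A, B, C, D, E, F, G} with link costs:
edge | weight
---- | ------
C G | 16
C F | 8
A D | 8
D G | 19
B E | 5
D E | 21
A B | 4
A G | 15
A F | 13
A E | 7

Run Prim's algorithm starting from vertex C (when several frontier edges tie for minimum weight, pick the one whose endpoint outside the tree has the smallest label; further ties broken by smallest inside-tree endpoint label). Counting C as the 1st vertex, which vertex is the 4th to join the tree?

B

Prim's algorithm from C:
Step 1: frontier [C F 8, C G 16] → take C F (8); add F.
Step 2: frontier [C G 16, A F 13] → take A F (13); add A.
Step 3: frontier [A B 4, A E 7, A D 8, A G 15, C G 16] → take A B (4); add B.
Step 4: frontier [A E 7, A D 8, A G 15, B E 5, C G 16] → take B E (5); add E.
Step 5: frontier [A D 8, A G 15, C G 16, D E 21] → take A D (8); add D.
Step 6: frontier [A G 15, C G 16, D G 19] → take A G (15); add G.
Vertex order: C, F, A, B, E, D, G. The 4th vertex is B.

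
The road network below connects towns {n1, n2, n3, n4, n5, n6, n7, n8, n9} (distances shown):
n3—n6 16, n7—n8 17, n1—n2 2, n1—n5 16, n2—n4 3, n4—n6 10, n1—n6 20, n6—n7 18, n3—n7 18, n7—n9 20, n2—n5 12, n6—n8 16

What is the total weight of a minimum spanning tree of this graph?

96

Sort edges by weight, then run Kruskal:
n1—n2 (2): add — endpoints in different components.
n2—n4 (3): add — endpoints in different components.
n4—n6 (10): add — endpoints in different components.
n2—n5 (12): add — endpoints in different components.
n1—n5 (16): skip — n5 and n1 already connected.
n3—n6 (16): add — endpoints in different components.
n6—n8 (16): add — endpoints in different components.
n7—n8 (17): add — endpoints in different components.
n3—n7 (18): skip — n3 and n7 already connected.
n6—n7 (18): skip — n6 and n7 already connected.
n1—n6 (20): skip — n6 and n1 already connected.
n7—n9 (20): add — endpoints in different components.
MST edges: n1—n2, n2—n4, n4—n6, n2—n5, n3—n6, n6—n8, n7—n8, n7—n9; total weight 2+3+10+12+16+16+17+20 = 96.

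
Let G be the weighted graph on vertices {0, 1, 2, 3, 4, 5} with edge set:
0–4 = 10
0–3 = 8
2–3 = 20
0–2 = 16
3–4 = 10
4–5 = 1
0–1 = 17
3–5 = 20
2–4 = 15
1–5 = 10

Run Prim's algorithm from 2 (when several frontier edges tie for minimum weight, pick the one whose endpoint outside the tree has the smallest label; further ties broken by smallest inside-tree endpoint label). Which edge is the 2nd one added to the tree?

4-5

Prim's algorithm from 2:
Step 1: frontier [2–4 15, 0–2 16, 2–3 20] → take 2–4 (15); add 4.
Step 2: frontier [0–2 16, 2–3 20, 4–5 1, 0–4 10, 3–4 10] → take 4–5 (1); add 5.
Step 3: frontier [0–2 16, 2–3 20, 0–4 10, 3–4 10, 1–5 10, 3–5 20] → take 0–4 (10); add 0.
Step 4: frontier [0–3 8, 0–1 17, 2–3 20, 3–4 10, 1–5 10, 3–5 20] → take 0–3 (8); add 3.
Step 5: frontier [0–1 17, 1–5 10] → take 1–5 (10); add 1.
The 2nd edge added is 4–5.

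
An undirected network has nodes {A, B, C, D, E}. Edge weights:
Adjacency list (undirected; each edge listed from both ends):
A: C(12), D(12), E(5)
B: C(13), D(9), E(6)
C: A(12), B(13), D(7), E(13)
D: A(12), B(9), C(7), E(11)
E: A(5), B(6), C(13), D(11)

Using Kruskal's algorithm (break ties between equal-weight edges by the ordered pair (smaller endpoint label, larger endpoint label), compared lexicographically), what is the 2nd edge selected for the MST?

B-E

Kruskal: consider edges lightest-first.
A E (5): add — endpoints in different components.
B E (6): add — endpoints in different components.
C D (7): add — endpoints in different components.
B D (9): add — endpoints in different components.
The 2nd edge added is B E.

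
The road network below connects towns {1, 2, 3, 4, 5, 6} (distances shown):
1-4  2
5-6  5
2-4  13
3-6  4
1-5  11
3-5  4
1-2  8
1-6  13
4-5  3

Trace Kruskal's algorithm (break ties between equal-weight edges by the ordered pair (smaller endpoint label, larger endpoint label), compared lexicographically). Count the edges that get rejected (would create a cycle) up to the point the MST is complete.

1

Kruskal's algorithm — process edges by increasing weight (ties by edge label):
1-4 (2): add. Components now {1,4} {2} {3} {5} {6}
4-5 (3): add. Components now {1,4,5} {2} {3} {6}
3-5 (4): add. Components now {1,3,4,5} {2} {6}
3-6 (4): add. Components now {1,3,4,5,6} {2}
5-6 (5): skip — 5 and 6 already connected.
1-2 (8): add. Components now {1,2,3,4,5,6}
Edges rejected before the tree was complete: 1.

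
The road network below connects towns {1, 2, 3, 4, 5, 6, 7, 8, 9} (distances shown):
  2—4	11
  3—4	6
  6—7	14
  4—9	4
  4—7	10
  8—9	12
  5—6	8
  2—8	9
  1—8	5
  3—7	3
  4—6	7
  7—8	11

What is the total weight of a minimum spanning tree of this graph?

53

Kruskal's algorithm — process edges by increasing weight (ties by edge label):
3—7 (3): add — endpoints in different components.
4—9 (4): add — endpoints in different components.
1—8 (5): add — endpoints in different components.
3—4 (6): add — endpoints in different components.
4—6 (7): add — endpoints in different components.
5—6 (8): add — endpoints in different components.
2—8 (9): add — endpoints in different components.
4—7 (10): skip — 4 and 7 already connected.
2—4 (11): add — endpoints in different components.
MST edges: 3—7, 4—9, 1—8, 3—4, 4—6, 5—6, 2—8, 2—4; total weight 3+4+5+6+7+8+9+11 = 53.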